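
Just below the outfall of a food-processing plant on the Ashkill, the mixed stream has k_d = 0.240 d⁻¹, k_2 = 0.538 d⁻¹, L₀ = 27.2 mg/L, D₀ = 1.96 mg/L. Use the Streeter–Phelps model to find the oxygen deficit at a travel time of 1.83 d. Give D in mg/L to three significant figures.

D ≈ 6.67 mg/L

k_d L₀/(k_2−k_d) = 0.240×27.2/(0.538−0.240) = 6.528/0.2980 = 21.91 mg/L.
e^(−k_d t) = e^(−0.240×1.830) = 0.6446; e^(−k_2 t) = e^(−0.538×1.830) = 0.3736.
D = 21.91 × (0.6446 − 0.3736) + 1.96 × 0.3736 = 5.935 + 0.7323 = 6.668 mg/L.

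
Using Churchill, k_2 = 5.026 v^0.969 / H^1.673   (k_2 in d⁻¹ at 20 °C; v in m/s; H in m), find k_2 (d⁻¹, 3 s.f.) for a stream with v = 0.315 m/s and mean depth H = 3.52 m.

k_2 = 5.026 × 0.315^0.969 / 3.52^1.673 = 5.026 × 0.3265 / 8.210 = 0.1999 d⁻¹.

k_2 ≈ 0.200 d⁻¹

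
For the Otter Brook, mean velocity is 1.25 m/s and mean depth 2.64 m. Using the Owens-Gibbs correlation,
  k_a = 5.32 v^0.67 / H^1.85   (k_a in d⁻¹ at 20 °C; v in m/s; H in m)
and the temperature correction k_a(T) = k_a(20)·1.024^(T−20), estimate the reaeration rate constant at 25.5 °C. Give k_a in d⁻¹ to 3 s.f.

k_a ≈ 1.17 d⁻¹

k_a(20) = 5.32 × 1.25^0.67 / 2.64^1.85 = 5.32 × 1.161 / 6.025 = 1.025 d⁻¹.
k_a(25.5) = 1.025 × 1.024^(25.5−20) = 1.025 × 1.139 = 1.168 d⁻¹.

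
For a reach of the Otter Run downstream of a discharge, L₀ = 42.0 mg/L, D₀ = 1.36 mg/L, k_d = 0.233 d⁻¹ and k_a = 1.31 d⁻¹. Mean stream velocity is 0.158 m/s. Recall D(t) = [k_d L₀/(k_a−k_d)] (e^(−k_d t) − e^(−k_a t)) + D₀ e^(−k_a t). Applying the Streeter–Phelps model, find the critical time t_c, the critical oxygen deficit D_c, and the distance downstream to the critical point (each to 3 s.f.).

t_c = [1/(k_a−k_d)] ln[(k_a/k_d)(1 − D₀(k_a−k_d)/(k_d L₀))]
= [1/(1.31−0.233)] ln[(1.31/0.233)(1 − 1.36×1.077/(0.233×42.0))]
= (1/1.077) ln[5.622 × 0.8503] = 0.9285 × ln(4.781) = 0.9285 × 1.565 = 1.453 d.
D_c = (k_d/k_a) L₀ e^(−k_d t_c) = (0.233/1.31) × 42.0 × e^(−0.233×1.453) = 0.1779 × 42.0 × 0.7128 = 5.325 mg/L.
x_c = v t_c = 0.158 m/s × 1.453 d × 86400 s/d = 19830 m ≈ 19.8 km.

t_c ≈ 1.45 d; D_c ≈ 5.33 mg/L; x_c ≈ 19.8 km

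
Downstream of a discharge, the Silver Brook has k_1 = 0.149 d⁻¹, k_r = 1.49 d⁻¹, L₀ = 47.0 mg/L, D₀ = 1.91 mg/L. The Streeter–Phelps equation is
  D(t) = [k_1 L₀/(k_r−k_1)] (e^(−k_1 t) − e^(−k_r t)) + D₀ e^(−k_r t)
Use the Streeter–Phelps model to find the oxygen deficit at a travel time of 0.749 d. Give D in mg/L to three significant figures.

k_1 L₀/(k_r−k_1) = 0.149×47.0/(1.49−0.149) = 7.003/1.341 = 5.222 mg/L.
e^(−k_1 t) = e^(−0.149×0.7490) = 0.8944; e^(−k_r t) = e^(−1.49×0.7490) = 0.3276.
D = 5.222 × (0.8944 − 0.3276) + 1.91 × 0.3276 = 2.960 + 0.6257 = 3.586 mg/L.

D ≈ 3.59 mg/L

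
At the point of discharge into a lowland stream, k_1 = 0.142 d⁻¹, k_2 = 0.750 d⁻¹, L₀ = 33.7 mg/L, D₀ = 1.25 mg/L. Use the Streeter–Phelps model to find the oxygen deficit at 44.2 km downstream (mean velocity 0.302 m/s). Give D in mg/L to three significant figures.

Travel time t = x/v = 44.2 km / (0.302 m/s) = 44200 m / 0.302 m/s = 146400 s = 1.694 d.
k_1 L₀/(k_2−k_1) = 0.142×33.7/(0.750−0.142) = 4.785/0.6080 = 7.871 mg/L.
e^(−k_1 t) = e^(−0.142×1.694) = 0.7862; e^(−k_2 t) = e^(−0.750×1.694) = 0.2807.
D = 7.871 × (0.7862 − 0.2807) + 1.25 × 0.2807 = 3.979 + 0.3509 = 4.330 mg/L.

D ≈ 4.33 mg/L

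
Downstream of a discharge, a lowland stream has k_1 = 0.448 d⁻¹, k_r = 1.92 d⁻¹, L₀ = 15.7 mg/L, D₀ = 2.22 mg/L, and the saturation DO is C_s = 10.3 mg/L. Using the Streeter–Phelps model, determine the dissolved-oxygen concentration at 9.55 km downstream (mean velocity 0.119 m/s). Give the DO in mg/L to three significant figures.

Travel time t = x/v = 9.55 km / (0.119 m/s) = 9550 m / 0.119 m/s = 80250 s = 0.9288 d.
k_1 L₀/(k_r−k_1) = 0.448×15.7/(1.92−0.448) = 7.034/1.472 = 4.778 mg/L.
e^(−k_1 t) = e^(−0.448×0.9288) = 0.6596; e^(−k_r t) = e^(−1.92×0.9288) = 0.1681.
D = 4.778 × (0.6596 − 0.1681) + 2.22 × 0.1681 = 2.349 + 0.3731 = 2.722 mg/L.
DO = C_s − D = 10.3 − 2.722 = 7.578 mg/L.

DO ≈ 7.58 mg/L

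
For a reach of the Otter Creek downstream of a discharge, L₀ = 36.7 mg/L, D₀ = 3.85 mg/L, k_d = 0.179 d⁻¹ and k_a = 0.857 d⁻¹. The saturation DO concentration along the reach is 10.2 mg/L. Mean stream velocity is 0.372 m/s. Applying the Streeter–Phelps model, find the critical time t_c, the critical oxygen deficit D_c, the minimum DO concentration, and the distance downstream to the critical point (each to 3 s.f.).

At the critical point dD/dt = 0, so k_d L₀ e^(−k_d t) = k_a D. Substituting D(t) from the Streeter–Phelps equation and solving for t gives
t_c = ln[(k_a/k_d)(1 − D₀(k_a−k_d)/(k_d L₀))] / (k_a−k_d).
Here k_a−k_d = 0.6780 d⁻¹ and 1 − D₀(k_a−k_d)/(k_d L₀) = 1 − 3.85×0.6780/(0.179×36.7) = 0.6027, so
t_c = ln(4.788 × 0.6027) / 0.6780 = 1.060 / 0.6780 = 1.563 d.
L(t_c) = L₀ e^(−k_d t_c) = 36.7 × 0.7560 = 27.74 mg/L, and at the critical point k_a D_c = k_d L, so D_c = (0.179/0.857) × 27.74 = 5.795 mg/L.
Minimum DO = C_s − D_c = 10.2 − 5.795 = 4.405 mg/L.
x_c = v t_c = 0.372 m/s × 1.563 d × 86400 s/d = 50230 m ≈ 50.2 km.

t_c ≈ 1.56 d; D_c ≈ 5.79 mg/L; min DO ≈ 4.41 mg/L; x_c ≈ 50.2 km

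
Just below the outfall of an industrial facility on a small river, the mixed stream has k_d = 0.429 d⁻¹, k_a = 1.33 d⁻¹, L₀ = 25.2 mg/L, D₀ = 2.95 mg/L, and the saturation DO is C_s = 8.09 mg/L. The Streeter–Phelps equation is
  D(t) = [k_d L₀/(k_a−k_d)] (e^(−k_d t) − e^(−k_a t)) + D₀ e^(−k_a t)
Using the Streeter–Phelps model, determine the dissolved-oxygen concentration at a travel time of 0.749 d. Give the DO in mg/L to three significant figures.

k_d L₀/(k_a−k_d) = 0.429×25.2/(1.33−0.429) = 10.81/0.9010 = 12.00 mg/L.
e^(−k_d t) = e^(−0.429×0.7490) = 0.7252; e^(−k_a t) = e^(−1.33×0.7490) = 0.3693.
D = 12.00 × (0.7252 − 0.3693) + 2.95 × 0.3693 = 4.270 + 1.089 = 5.360 mg/L.
DO = C_s − D = 8.09 − 5.360 = 2.730 mg/L.

DO ≈ 2.73 mg/L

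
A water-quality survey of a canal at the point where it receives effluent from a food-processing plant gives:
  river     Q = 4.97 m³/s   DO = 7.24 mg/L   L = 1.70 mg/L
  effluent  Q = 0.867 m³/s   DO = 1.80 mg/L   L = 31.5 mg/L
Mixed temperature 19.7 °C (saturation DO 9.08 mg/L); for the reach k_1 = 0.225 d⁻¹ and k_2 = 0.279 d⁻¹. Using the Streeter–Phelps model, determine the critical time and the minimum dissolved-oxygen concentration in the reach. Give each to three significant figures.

Mixed DO = (4.97×7.24 + 0.867×1.80)/(4.97+0.867) = 37.54/5.837 = 6.432 mg/L.
Mixed L₀ = (4.97×1.70 + 0.867×31.5)/(5.837) = 35.76/5.837 = 6.126 mg/L.
Initial deficit D₀ = C_s − DO₀ = 9.08 − 6.432 = 2.648 mg/L.
t_c = (1/0.05400) ln[(0.279/0.225)(1 − 2.648×0.05400/(0.225×6.126))] = 18.52 × ln(1.111) = 1.955 d.
D_c = (0.225/0.279) × 6.126 × e^(−0.225×1.955) = 0.8065 × 6.126 × 0.6441 = 3.182 mg/L.
Minimum DO = 9.08 − 3.182 = 5.898 mg/L.

t_c ≈ 1.96 d; minimum DO ≈ 5.90 mg/L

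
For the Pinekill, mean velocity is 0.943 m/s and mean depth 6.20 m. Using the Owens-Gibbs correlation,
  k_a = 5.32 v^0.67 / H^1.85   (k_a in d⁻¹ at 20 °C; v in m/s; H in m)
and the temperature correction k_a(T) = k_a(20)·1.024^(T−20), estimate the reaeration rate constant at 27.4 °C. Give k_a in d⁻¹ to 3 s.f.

k_a(20) = 5.32 × 0.943^0.67 / 6.20^1.85 = 5.32 × 0.9614 / 29.24 = 0.1749 d⁻¹.
k_a(27.4) = 0.1749 × 1.024^(27.4−20) = 0.1749 × 1.192 = 0.2085 d⁻¹.

k_a ≈ 0.209 d⁻¹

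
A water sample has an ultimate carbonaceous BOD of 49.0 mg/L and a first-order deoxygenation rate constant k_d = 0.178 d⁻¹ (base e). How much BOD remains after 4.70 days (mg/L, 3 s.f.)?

L ≈ 21.2 mg/L

L_t = L₀ e^(−k_d t) = 49.0 × e^(−0.178×4.70) = 49.0 × 0.4332 = 21.23 mg/L.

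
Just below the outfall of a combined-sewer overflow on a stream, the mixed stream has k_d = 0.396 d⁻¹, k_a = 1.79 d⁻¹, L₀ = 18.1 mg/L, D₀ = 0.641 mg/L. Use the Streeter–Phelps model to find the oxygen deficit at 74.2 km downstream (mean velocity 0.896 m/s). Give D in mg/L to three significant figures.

Travel time t = x/v = 74.2 km / (0.896 m/s) = 74200 m / 0.896 m/s = 82810 s = 0.9585 d.
k_d L₀/(k_a−k_d) = 0.396×18.1/(1.79−0.396) = 7.168/1.394 = 5.142 mg/L.
e^(−k_d t) = e^(−0.396×0.9585) = 0.6842; e^(−k_a t) = e^(−1.79×0.9585) = 0.1798.
D = 5.142 × (0.6842 − 0.1798) + 0.641 × 0.1798 = 2.593 + 0.1153 = 2.708 mg/L.

D ≈ 2.71 mg/L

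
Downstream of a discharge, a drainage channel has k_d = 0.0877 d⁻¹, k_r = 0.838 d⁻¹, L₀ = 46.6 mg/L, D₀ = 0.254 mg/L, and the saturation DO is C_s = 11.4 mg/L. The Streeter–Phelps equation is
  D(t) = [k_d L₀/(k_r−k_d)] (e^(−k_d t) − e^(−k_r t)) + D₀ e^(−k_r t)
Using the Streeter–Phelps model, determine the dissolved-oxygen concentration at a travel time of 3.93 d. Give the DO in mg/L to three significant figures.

DO ≈ 7.73 mg/L

k_d L₀/(k_r−k_d) = 0.0877×46.6/(0.838−0.0877) = 4.087/0.7503 = 5.447 mg/L.
e^(−k_d t) = e^(−0.0877×3.930) = 0.7085; e^(−k_r t) = e^(−0.838×3.930) = 0.03713.
D = 5.447 × (0.7085 − 0.03713) + 0.254 × 0.03713 = 3.657 + 0.009431 = 3.666 mg/L.
DO = C_s − D = 11.4 − 3.666 = 7.734 mg/L.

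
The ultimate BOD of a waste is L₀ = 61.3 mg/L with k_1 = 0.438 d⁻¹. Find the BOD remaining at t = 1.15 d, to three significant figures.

L ≈ 37.0 mg/L

L_t = L₀ e^(−k_1 t) = 61.3 × e^(−0.438×1.15) = 61.3 × 0.6043 = 37.04 mg/L.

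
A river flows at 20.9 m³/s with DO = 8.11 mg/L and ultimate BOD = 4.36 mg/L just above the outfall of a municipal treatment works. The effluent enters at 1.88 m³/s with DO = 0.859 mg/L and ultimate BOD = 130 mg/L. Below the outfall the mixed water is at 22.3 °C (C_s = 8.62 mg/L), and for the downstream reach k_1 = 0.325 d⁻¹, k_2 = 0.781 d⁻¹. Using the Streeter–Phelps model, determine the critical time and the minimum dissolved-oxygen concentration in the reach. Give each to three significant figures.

t_c ≈ 1.68 d; minimum DO ≈ 5.07 mg/L

Mixed DO = (20.9×8.11 + 1.88×0.859)/(20.9+1.88) = 171.1/22.78 = 7.512 mg/L.
Mixed L₀ = (20.9×4.36 + 1.88×130)/(22.78) = 335.5/22.78 = 14.73 mg/L.
Initial deficit D₀ = C_s − DO₀ = 8.62 − 7.512 = 1.108 mg/L.
t_c = (1/0.4560) ln[(0.781/0.325)(1 − 1.108×0.4560/(0.325×14.73))] = 2.193 × ln(2.149) = 1.678 d.
D_c = (0.325/0.781) × 14.73 × e^(−0.325×1.678) = 0.4161 × 14.73 × 0.5796 = 3.553 mg/L.
Minimum DO = 8.62 − 3.553 = 5.067 mg/L.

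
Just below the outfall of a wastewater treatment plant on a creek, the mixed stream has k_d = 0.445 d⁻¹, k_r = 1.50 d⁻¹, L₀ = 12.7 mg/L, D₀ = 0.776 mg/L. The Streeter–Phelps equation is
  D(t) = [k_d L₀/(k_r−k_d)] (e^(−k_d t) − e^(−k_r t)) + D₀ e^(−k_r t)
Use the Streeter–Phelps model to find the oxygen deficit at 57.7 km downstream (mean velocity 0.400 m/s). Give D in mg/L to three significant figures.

Travel time t = x/v = 57.7 km / (0.400 m/s) = 57700 m / 0.400 m/s = 144200 s = 1.670 d.
k_d L₀/(k_r−k_d) = 0.445×12.7/(1.50−0.445) = 5.651/1.055 = 5.357 mg/L.
e^(−k_d t) = e^(−0.445×1.670) = 0.4757; e^(−k_r t) = e^(−1.50×1.670) = 0.08173.
D = 5.357 × (0.4757 − 0.08173) + 0.776 × 0.08173 = 2.110 + 0.06342 = 2.174 mg/L.

D ≈ 2.17 mg/L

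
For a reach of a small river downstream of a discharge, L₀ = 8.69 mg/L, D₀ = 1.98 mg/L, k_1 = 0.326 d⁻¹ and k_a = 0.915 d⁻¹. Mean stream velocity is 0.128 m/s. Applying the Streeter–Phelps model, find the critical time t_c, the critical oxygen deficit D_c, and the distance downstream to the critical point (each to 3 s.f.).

t_c ≈ 0.852 d; D_c ≈ 2.35 mg/L; x_c ≈ 9.42 km

With k_a/k_1 = 2.807 and 1 − D₀(k_a−k_1)/(k_1 L₀) = 0.5883,
t_c = ln(2.807 × 0.5883) / (0.915 − 0.326) = ln(1.651) / 0.5890 = 0.5016/0.5890 = 0.8516 d.
L(t_c) = L₀ e^(−k_1 t_c) = 8.69 × 0.7576 = 6.583 mg/L, and at the critical point k_a D_c = k_1 L, so D_c = (0.326/0.915) × 6.583 = 2.346 mg/L.
x_c = v t_c = 0.128 m/s × 0.8516 d × 86400 s/d = 9418 m ≈ 9.42 km.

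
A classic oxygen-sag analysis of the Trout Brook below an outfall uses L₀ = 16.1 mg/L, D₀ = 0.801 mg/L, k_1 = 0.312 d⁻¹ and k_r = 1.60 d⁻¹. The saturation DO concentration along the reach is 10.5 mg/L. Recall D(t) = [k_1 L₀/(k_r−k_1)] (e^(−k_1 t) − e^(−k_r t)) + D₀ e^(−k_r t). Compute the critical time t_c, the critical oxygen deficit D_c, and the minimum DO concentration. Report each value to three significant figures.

t_c ≈ 1.09 d; D_c ≈ 2.23 mg/L; min DO ≈ 8.27 mg/L

At the critical point dD/dt = 0, so k_1 L₀ e^(−k_1 t) = k_r D. Substituting D(t) from the Streeter–Phelps equation and solving for t gives
t_c = ln[(k_r/k_1)(1 − D₀(k_r−k_1)/(k_1 L₀))] / (k_r−k_1).
Here k_r−k_1 = 1.288 d⁻¹ and 1 − D₀(k_r−k_1)/(k_1 L₀) = 1 − 0.801×1.288/(0.312×16.1) = 0.7946, so
t_c = ln(5.128 × 0.7946) / 1.288 = 1.405 / 1.288 = 1.091 d.
L(t_c) = L₀ e^(−k_1 t_c) = 16.1 × 0.7116 = 11.46 mg/L, and at the critical point k_r D_c = k_1 L, so D_c = (0.312/1.60) × 11.46 = 2.234 mg/L.
Minimum DO = C_s − D_c = 10.5 − 2.234 = 8.266 mg/L.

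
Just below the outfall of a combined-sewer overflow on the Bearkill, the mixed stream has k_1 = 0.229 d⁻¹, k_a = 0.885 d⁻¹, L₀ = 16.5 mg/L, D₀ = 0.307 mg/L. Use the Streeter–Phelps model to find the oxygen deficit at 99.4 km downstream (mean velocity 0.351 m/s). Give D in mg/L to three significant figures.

Travel time t = x/v = 99.4 km / (0.351 m/s) = 99400 m / 0.351 m/s = 283200 s = 3.278 d.
k_1 L₀/(k_a−k_1) = 0.229×16.5/(0.885−0.229) = 3.779/0.6560 = 5.760 mg/L.
e^(−k_1 t) = e^(−0.229×3.278) = 0.4721; e^(−k_a t) = e^(−0.885×3.278) = 0.05498.
D = 5.760 × (0.4721 − 0.05498) + 0.307 × 0.05498 = 2.402 + 0.01688 = 2.419 mg/L.

D ≈ 2.42 mg/L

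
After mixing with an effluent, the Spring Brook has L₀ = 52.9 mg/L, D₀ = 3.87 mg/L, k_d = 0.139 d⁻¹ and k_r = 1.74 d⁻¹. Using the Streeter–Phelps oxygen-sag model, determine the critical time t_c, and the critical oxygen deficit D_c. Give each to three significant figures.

With k_r/k_d = 12.52 and 1 − D₀(k_r−k_d)/(k_d L₀) = 0.1574,
t_c = ln(12.52 × 0.1574) / (1.74 − 0.139) = ln(1.970) / 1.601 = 0.6781/1.601 = 0.4235 d.
D_c = (k_d/k_r) L₀ e^(−k_d t_c) = (0.139/1.74) × 52.9 × e^(−0.139×0.4235) = 0.07989 × 52.9 × 0.9428 = 3.984 mg/L.

t_c ≈ 0.424 d; D_c ≈ 3.98 mg/L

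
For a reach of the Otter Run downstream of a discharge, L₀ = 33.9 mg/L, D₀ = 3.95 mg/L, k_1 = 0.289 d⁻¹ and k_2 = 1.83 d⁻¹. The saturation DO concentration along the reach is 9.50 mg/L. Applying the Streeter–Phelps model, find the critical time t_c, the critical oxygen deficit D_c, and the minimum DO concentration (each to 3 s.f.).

t_c = [1/(k_2−k_1)] ln[(k_2/k_1)(1 − D₀(k_2−k_1)/(k_1 L₀))]
= [1/(1.83−0.289)] ln[(1.83/0.289)(1 − 3.95×1.541/(0.289×33.9))]
= (1/1.541) ln[6.332 × 0.3787] = 0.6489 × ln(2.398) = 0.6489 × 0.8746 = 0.5676 d.
L(t_c) = L₀ e^(−k_1 t_c) = 33.9 × 0.8487 = 28.77 mg/L, and at the critical point k_2 D_c = k_1 L, so D_c = (0.289/1.83) × 28.77 = 4.544 mg/L.
Minimum DO = C_s − D_c = 9.50 − 4.544 = 4.956 mg/L.

t_c ≈ 0.568 d; D_c ≈ 4.54 mg/L; min DO ≈ 4.96 mg/L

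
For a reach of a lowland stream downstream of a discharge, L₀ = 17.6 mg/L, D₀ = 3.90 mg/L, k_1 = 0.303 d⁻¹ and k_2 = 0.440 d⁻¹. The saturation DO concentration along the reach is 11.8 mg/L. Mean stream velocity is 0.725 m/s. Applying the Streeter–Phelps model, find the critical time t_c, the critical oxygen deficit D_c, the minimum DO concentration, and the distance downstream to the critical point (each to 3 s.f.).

t_c = [1/(k_2−k_1)] ln[(k_2/k_1)(1 − D₀(k_2−k_1)/(k_1 L₀))]
= [1/(0.440−0.303)] ln[(0.440/0.303)(1 − 3.90×0.1370/(0.303×17.6))]
= (1/0.1370) ln[1.452 × 0.8998] = 7.299 × ln(1.307) = 7.299 × 0.2675 = 1.952 d.
D_c = (k_1/k_2) L₀ e^(−k_1 t_c) = (0.303/0.440) × 17.6 × e^(−0.303×1.952) = 0.6886 × 17.6 × 0.5535 = 6.708 mg/L.
Minimum DO = C_s − D_c = 11.8 − 6.708 = 5.092 mg/L.
x_c = v t_c = 0.725 m/s × 1.952 d × 86400 s/d = 122300 m ≈ 122 km.

t_c ≈ 1.95 d; D_c ≈ 6.71 mg/L; min DO ≈ 5.09 mg/L; x_c ≈ 122 km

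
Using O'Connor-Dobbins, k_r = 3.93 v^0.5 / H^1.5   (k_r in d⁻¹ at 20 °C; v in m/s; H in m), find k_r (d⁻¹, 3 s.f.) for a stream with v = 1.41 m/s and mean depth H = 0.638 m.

k_r ≈ 9.16 d⁻¹

k_r = 3.93 × 1.41^0.5 / 0.638^1.5 = 3.93 × 1.187 / 0.5096 = 9.157 d⁻¹.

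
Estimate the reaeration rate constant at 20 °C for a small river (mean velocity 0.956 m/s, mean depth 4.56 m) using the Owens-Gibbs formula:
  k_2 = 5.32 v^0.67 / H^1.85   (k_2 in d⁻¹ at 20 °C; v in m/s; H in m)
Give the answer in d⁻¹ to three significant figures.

k_2 = 5.32 × 0.956^0.67 / 4.56^1.85 = 5.32 × 0.9703 / 16.56 = 0.3117 d⁻¹.

k_2 ≈ 0.312 d⁻¹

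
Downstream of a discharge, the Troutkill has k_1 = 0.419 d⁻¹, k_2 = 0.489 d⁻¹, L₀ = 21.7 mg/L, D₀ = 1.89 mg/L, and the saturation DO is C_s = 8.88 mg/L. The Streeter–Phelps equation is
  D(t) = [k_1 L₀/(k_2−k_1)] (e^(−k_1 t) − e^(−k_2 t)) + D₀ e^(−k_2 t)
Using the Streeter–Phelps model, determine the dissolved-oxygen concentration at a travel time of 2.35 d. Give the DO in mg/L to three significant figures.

k_1 L₀/(k_2−k_1) = 0.419×21.7/(0.489−0.419) = 9.092/0.07000 = 129.9 mg/L.
e^(−k_1 t) = e^(−0.419×2.350) = 0.3736; e^(−k_2 t) = e^(−0.489×2.350) = 0.3169.
D = 129.9 × (0.3736 − 0.3169) + 1.89 × 0.3169 = 7.360 + 0.5990 = 7.959 mg/L.
DO = C_s − D = 8.88 − 7.959 = 0.9210 mg/L.

DO ≈ 0.921 mg/L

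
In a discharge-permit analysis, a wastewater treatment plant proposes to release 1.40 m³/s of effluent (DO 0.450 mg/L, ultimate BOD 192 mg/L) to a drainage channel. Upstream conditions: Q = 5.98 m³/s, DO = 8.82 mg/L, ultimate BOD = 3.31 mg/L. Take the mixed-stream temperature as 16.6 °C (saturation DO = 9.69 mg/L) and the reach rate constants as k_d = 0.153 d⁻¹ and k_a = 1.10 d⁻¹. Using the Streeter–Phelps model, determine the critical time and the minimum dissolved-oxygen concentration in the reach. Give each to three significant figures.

t_c ≈ 1.56 d; minimum DO ≈ 5.41 mg/L

Mixed DO = (5.98×8.82 + 1.40×0.450)/(5.98+1.40) = 53.37/7.380 = 7.232 mg/L.
Mixed L₀ = (5.98×3.31 + 1.40×192)/(7.380) = 288.6/7.380 = 39.10 mg/L.
Initial deficit D₀ = C_s − DO₀ = 9.69 − 7.232 = 2.458 mg/L.
t_c = (1/0.9470) ln[(1.10/0.153)(1 − 2.458×0.9470/(0.153×39.10))] = 1.056 × ln(4.393) = 1.563 d.
D_c = (0.153/1.10) × 39.10 × e^(−0.153×1.563) = 0.1391 × 39.10 × 0.7873 = 4.282 mg/L.
Minimum DO = 9.69 − 4.282 = 5.408 mg/L.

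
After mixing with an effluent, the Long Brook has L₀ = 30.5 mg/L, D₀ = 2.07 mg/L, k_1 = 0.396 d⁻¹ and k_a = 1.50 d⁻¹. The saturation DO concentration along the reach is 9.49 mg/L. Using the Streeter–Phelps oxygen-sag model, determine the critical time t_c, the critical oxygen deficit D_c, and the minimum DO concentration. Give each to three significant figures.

At the critical point dD/dt = 0, so k_1 L₀ e^(−k_1 t) = k_a D. Substituting D(t) from the Streeter–Phelps equation and solving for t gives
t_c = ln[(k_a/k_1)(1 − D₀(k_a−k_1)/(k_1 L₀))] / (k_a−k_1).
Here k_a−k_1 = 1.104 d⁻¹ and 1 − D₀(k_a−k_1)/(k_1 L₀) = 1 − 2.07×1.104/(0.396×30.5) = 0.8108, so
t_c = ln(3.788 × 0.8108) / 1.104 = 1.122 / 1.104 = 1.016 d.
D_c = (k_1/k_a) L₀ e^(−k_1 t_c) = (0.396/1.50) × 30.5 × e^(−0.396×1.016) = 0.2640 × 30.5 × 0.6687 = 5.384 mg/L.
Minimum DO = C_s − D_c = 9.49 − 5.384 = 4.106 mg/L.

t_c ≈ 1.02 d; D_c ≈ 5.38 mg/L; min DO ≈ 4.11 mg/L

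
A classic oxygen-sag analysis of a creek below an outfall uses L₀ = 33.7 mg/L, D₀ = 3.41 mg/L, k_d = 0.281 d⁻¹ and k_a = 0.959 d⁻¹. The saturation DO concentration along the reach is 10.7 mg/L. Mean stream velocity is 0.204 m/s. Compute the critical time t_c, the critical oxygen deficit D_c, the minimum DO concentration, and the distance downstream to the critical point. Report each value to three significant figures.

t_c ≈ 1.40 d; D_c ≈ 6.67 mg/L; min DO ≈ 4.03 mg/L; x_c ≈ 24.6 km

At the critical point dD/dt = 0, so k_d L₀ e^(−k_d t) = k_a D. Substituting D(t) from the Streeter–Phelps equation and solving for t gives
t_c = ln[(k_a/k_d)(1 − D₀(k_a−k_d)/(k_d L₀))] / (k_a−k_d).
Here k_a−k_d = 0.6780 d⁻¹ and 1 − D₀(k_a−k_d)/(k_d L₀) = 1 − 3.41×0.6780/(0.281×33.7) = 0.7559, so
t_c = ln(3.413 × 0.7559) / 0.6780 = 0.9476 / 0.6780 = 1.398 d.
L(t_c) = L₀ e^(−k_d t_c) = 33.7 × 0.6752 = 22.75 mg/L, and at the critical point k_a D_c = k_d L, so D_c = (0.281/0.959) × 22.75 = 6.667 mg/L.
Minimum DO = C_s − D_c = 10.7 − 6.667 = 4.033 mg/L.
x_c = v t_c = 0.204 m/s × 1.398 d × 86400 s/d = 24640 m ≈ 24.6 km.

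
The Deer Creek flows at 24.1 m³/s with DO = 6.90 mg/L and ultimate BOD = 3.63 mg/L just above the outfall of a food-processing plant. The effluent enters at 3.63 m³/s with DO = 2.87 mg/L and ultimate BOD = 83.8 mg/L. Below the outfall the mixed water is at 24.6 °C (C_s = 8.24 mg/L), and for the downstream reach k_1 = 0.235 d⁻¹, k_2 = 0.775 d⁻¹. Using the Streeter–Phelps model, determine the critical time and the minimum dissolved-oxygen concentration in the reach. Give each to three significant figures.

t_c ≈ 1.54 d; minimum DO ≈ 5.26 mg/L

Mixed DO = (24.1×6.90 + 3.63×2.87)/(24.1+3.63) = 176.7/27.73 = 6.372 mg/L.
Mixed L₀ = (24.1×3.63 + 3.63×83.8)/(27.73) = 391.7/27.73 = 14.12 mg/L.
Initial deficit D₀ = C_s − DO₀ = 8.24 − 6.372 = 1.868 mg/L.
t_c = (1/0.5400) ln[(0.775/0.235)(1 − 1.868×0.5400/(0.235×14.12))] = 1.852 × ln(2.296) = 1.539 d.
D_c = (0.235/0.775) × 14.12 × e^(−0.235×1.539) = 0.3032 × 14.12 × 0.6965 = 2.983 mg/L.
Minimum DO = 8.24 − 2.983 = 5.257 mg/L.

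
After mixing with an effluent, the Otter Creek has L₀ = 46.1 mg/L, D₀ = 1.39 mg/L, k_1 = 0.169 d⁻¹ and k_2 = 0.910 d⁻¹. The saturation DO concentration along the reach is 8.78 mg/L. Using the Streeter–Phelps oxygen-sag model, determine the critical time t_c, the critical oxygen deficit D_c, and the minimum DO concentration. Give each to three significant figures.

t_c = [1/(k_2−k_1)] ln[(k_2/k_1)(1 − D₀(k_2−k_1)/(k_1 L₀))]
= [1/(0.910−0.169)] ln[(0.910/0.169)(1 − 1.39×0.7410/(0.169×46.1))]
= (1/0.7410) ln[5.385 × 0.8678] = 1.350 × ln(4.673) = 1.350 × 1.542 = 2.081 d.
D_c = (k_1/k_2) L₀ e^(−k_1 t_c) = (0.169/0.910) × 46.1 × e^(−0.169×2.081) = 0.1857 × 46.1 × 0.7035 = 6.023 mg/L.
Minimum DO = C_s − D_c = 8.78 − 6.023 = 2.757 mg/L.

t_c ≈ 2.08 d; D_c ≈ 6.02 mg/L; min DO ≈ 2.76 mg/L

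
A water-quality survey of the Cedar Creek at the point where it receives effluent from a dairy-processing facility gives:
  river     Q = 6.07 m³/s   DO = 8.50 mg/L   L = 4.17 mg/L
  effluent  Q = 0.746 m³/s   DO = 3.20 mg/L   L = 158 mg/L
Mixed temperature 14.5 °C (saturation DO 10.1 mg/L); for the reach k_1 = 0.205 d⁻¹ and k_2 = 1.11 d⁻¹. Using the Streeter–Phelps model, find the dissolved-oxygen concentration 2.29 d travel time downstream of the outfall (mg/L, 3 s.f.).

DO ≈ 7.33 mg/L

Mixed DO = (6.07×8.50 + 0.746×3.20)/(6.07+0.746) = 53.98/6.816 = 7.920 mg/L.
Mixed L₀ = (6.07×4.17 + 0.746×158)/(6.816) = 143.2/6.816 = 21.01 mg/L.
Initial deficit D₀ = C_s − DO₀ = 10.1 − 7.920 = 2.180 mg/L.
D(2.29) = [0.205×21.01/(1.11−0.205)](e^(−0.205×2.29) − e^(−1.11×2.29)) + 2.180 e^(−1.11×2.29)
= 4.758 × (0.6253 − 0.07872) + 2.180 × 0.07872 = 2.773 mg/L.
DO = 10.1 − 2.773 = 7.327 mg/L.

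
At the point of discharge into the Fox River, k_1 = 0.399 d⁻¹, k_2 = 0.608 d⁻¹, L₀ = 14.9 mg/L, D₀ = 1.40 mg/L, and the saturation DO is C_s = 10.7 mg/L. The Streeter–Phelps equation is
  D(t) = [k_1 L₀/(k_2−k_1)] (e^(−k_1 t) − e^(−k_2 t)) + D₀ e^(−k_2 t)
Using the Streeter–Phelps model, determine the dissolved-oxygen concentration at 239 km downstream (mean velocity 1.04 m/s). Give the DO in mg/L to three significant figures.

Travel time t = x/v = 239 km / (1.04 m/s) = 239000 m / 1.04 m/s = 229800 s = 2.660 d.
k_1 L₀/(k_2−k_1) = 0.399×14.9/(0.608−0.399) = 5.945/0.2090 = 28.45 mg/L.
e^(−k_1 t) = e^(−0.399×2.660) = 0.3460; e^(−k_2 t) = e^(−0.608×2.660) = 0.1985.
D = 28.45 × (0.3460 − 0.1985) + 1.40 × 0.1985 = 4.197 + 0.2778 = 4.475 mg/L.
DO = C_s − D = 10.7 − 4.475 = 6.225 mg/L.

DO ≈ 6.22 mg/L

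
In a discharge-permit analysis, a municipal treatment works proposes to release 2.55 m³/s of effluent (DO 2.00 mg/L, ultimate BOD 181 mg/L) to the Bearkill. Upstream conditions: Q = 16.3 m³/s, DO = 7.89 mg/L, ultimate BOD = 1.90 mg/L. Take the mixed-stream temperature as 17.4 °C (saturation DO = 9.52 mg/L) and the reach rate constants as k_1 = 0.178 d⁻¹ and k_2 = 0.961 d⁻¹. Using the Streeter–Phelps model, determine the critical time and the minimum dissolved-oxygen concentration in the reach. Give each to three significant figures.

Mixed DO = (16.3×7.89 + 2.55×2.00)/(16.3+2.55) = 133.7/18.85 = 7.093 mg/L.
Mixed L₀ = (16.3×1.90 + 2.55×181)/(18.85) = 492.5/18.85 = 26.13 mg/L.
Initial deficit D₀ = C_s − DO₀ = 9.52 − 7.093 = 2.427 mg/L.
t_c = (1/0.7830) ln[(0.961/0.178)(1 − 2.427×0.7830/(0.178×26.13))] = 1.277 × ln(3.193) = 1.483 d.
D_c = (0.178/0.961) × 26.13 × e^(−0.178×1.483) = 0.1852 × 26.13 × 0.7680 = 3.717 mg/L.
Minimum DO = 9.52 − 3.717 = 5.803 mg/L.

t_c ≈ 1.48 d; minimum DO ≈ 5.80 mg/L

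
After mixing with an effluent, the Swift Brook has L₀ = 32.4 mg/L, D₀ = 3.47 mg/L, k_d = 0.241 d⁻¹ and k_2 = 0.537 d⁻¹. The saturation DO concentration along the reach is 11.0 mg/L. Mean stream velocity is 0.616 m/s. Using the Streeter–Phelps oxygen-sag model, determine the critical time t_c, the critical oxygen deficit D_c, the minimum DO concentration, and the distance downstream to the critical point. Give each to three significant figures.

t_c ≈ 2.23 d; D_c ≈ 8.49 mg/L; min DO ≈ 2.51 mg/L; x_c ≈ 119 km

With k_2/k_d = 2.228 and 1 − D₀(k_2−k_d)/(k_d L₀) = 0.8685,
t_c = ln(2.228 × 0.8685) / (0.537 − 0.241) = ln(1.935) / 0.2960 = 0.6602/0.2960 = 2.230 d.
L(t_c) = L₀ e^(−k_d t_c) = 32.4 × 0.5842 = 18.93 mg/L, and at the critical point k_2 D_c = k_d L, so D_c = (0.241/0.537) × 18.93 = 8.495 mg/L.
Minimum DO = C_s − D_c = 11.0 − 8.495 = 2.505 mg/L.
x_c = v t_c = 0.616 m/s × 2.230 d × 86400 s/d = 118700 m ≈ 119 km.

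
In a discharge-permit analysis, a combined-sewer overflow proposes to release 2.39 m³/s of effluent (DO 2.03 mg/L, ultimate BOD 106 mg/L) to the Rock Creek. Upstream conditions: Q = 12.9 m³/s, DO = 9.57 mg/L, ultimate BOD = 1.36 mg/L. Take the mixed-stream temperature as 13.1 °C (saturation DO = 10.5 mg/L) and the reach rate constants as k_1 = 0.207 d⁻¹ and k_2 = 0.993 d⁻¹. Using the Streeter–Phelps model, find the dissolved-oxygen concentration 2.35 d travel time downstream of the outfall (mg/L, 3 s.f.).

DO ≈ 7.88 mg/L

Mixed DO = (12.9×9.57 + 2.39×2.03)/(12.9+2.39) = 128.3/15.29 = 8.391 mg/L.
Mixed L₀ = (12.9×1.36 + 2.39×106)/(15.29) = 270.9/15.29 = 17.72 mg/L.
Initial deficit D₀ = C_s − DO₀ = 10.5 − 8.391 = 2.109 mg/L.
D(2.35) = [0.207×17.72/(0.993−0.207)](e^(−0.207×2.35) − e^(−0.993×2.35)) + 2.109 e^(−0.993×2.35)
= 4.666 × (0.6148 − 0.09695) + 2.109 × 0.09695 = 2.621 mg/L.
DO = 10.5 − 2.621 = 7.879 mg/L.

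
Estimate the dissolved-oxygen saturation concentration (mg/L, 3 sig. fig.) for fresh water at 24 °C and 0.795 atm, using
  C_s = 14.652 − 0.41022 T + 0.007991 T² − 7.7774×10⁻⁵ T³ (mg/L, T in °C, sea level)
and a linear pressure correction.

C_s ≈ 6.63 mg/L

At sea level: C_s = 14.652 − 0.41022×24 + 0.007991×24² − 7.7774×10⁻⁵×24³ = 8.334 mg/L.
Pressure correction: C_s' = 8.334 × 0.795 = 6.626 mg/L.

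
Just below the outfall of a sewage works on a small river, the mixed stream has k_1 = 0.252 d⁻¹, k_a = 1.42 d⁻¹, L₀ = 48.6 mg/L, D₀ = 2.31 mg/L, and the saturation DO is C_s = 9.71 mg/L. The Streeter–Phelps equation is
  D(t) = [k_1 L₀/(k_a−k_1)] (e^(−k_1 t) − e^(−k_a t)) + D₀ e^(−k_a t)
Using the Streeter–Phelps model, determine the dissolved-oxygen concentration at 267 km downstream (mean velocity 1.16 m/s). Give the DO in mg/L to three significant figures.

Travel time t = x/v = 267 km / (1.16 m/s) = 267000 m / 1.16 m/s = 230200 s = 2.664 d.
k_1 L₀/(k_a−k_1) = 0.252×48.6/(1.42−0.252) = 12.25/1.168 = 10.49 mg/L.
e^(−k_1 t) = e^(−0.252×2.664) = 0.5110; e^(−k_a t) = e^(−1.42×2.664) = 0.02276.
D = 10.49 × (0.5110 − 0.02276) + 2.31 × 0.02276 = 5.120 + 0.05257 = 5.172 mg/L.
DO = C_s − D = 9.71 − 5.172 = 4.538 mg/L.

DO ≈ 4.54 mg/L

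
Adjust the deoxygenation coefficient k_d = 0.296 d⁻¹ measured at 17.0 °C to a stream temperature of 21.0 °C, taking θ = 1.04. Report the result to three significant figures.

k_d ≈ 0.346 d⁻¹

k_d(T₂) = k_d(T₁) · θ^(T₂−T₁) = 0.296 × 1.04^(21.0−17.0)
= 0.296 × 1.04^4.00 = 0.296 × 1.170 = 0.3463 d⁻¹.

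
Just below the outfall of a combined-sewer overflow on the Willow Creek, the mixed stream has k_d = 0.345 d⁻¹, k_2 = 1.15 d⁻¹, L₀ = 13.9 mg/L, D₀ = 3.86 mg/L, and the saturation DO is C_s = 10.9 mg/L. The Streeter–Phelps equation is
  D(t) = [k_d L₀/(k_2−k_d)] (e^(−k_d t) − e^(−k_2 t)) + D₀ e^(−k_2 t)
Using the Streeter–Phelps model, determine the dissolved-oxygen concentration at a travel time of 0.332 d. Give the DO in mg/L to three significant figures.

k_d L₀/(k_2−k_d) = 0.345×13.9/(1.15−0.345) = 4.795/0.8050 = 5.957 mg/L.
e^(−k_d t) = e^(−0.345×0.3320) = 0.8918; e^(−k_2 t) = e^(−1.15×0.3320) = 0.6826.
D = 5.957 × (0.8918 − 0.6826) + 3.86 × 0.6826 = 1.246 + 2.635 = 3.881 mg/L.
DO = C_s − D = 10.9 − 3.881 = 7.019 mg/L.

DO ≈ 7.02 mg/L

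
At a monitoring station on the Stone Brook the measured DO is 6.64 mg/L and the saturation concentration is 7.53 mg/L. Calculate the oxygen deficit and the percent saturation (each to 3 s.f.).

D = C_s − C = 7.53 − 6.64 = 0.890 mg/L.
% saturation = 6.64/7.53 × 100 = 88.2 %.

D ≈ 0.890 mg/L; 88.2 % saturation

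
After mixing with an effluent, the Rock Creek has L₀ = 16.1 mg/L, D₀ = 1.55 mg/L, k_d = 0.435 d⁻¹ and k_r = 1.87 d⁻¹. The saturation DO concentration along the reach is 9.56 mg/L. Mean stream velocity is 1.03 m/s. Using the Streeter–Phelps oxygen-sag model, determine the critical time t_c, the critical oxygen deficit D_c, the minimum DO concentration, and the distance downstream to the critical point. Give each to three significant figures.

t_c = [1/(k_r−k_d)] ln[(k_r/k_d)(1 − D₀(k_r−k_d)/(k_d L₀))]
= [1/(1.87−0.435)] ln[(1.87/0.435)(1 − 1.55×1.435/(0.435×16.1))]
= (1/1.435) ln[4.299 × 0.6824] = 0.6969 × ln(2.934) = 0.6969 × 1.076 = 0.7500 d.
D_c = (k_d/k_r) L₀ e^(−k_d t_c) = (0.435/1.87) × 16.1 × e^(−0.435×0.7500) = 0.2326 × 16.1 × 0.7216 = 2.703 mg/L.
Minimum DO = C_s − D_c = 9.56 − 2.703 = 6.857 mg/L.
x_c = v t_c = 1.03 m/s × 0.7500 d × 86400 s/d = 66740 m ≈ 66.7 km.

t_c ≈ 0.750 d; D_c ≈ 2.70 mg/L; min DO ≈ 6.86 mg/L; x_c ≈ 66.7 km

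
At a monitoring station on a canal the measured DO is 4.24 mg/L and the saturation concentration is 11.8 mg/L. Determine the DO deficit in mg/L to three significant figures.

D = C_s − C = 11.8 − 4.24 = 7.56 mg/L.

D ≈ 7.56 mg/L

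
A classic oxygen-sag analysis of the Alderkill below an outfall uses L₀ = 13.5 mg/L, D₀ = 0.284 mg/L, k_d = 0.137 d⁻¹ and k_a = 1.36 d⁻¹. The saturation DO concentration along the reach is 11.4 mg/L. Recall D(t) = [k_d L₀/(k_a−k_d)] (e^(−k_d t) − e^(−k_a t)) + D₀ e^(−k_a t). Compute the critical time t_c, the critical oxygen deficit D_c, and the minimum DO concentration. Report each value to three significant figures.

t_c = [1/(k_a−k_d)] ln[(k_a/k_d)(1 − D₀(k_a−k_d)/(k_d L₀))]
= [1/(1.36−0.137)] ln[(1.36/0.137)(1 − 0.284×1.223/(0.137×13.5))]
= (1/1.223) ln[9.927 × 0.8122] = 0.8177 × ln(8.063) = 0.8177 × 2.087 = 1.707 d.
L(t_c) = L₀ e^(−k_d t_c) = 13.5 × 0.7915 = 10.69 mg/L, and at the critical point k_a D_c = k_d L, so D_c = (0.137/1.36) × 10.69 = 1.076 mg/L.
Minimum DO = C_s − D_c = 11.4 − 1.076 = 10.32 mg/L.

t_c ≈ 1.71 d; D_c ≈ 1.08 mg/L; min DO ≈ 10.3 mg/L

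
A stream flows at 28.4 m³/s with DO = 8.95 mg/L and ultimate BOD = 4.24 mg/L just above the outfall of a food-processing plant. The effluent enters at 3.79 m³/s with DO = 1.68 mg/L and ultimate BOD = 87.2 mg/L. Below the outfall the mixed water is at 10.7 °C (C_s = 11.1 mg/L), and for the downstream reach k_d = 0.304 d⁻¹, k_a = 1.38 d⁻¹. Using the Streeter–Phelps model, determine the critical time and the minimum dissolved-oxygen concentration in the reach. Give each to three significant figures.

Mixed DO = (28.4×8.95 + 3.79×1.68)/(28.4+3.79) = 260.5/32.19 = 8.094 mg/L.
Mixed L₀ = (28.4×4.24 + 3.79×87.2)/(32.19) = 450.9/32.19 = 14.01 mg/L.
Initial deficit D₀ = C_s − DO₀ = 11.1 − 8.094 = 3.006 mg/L.
t_c = (1/1.076) ln[(1.38/0.304)(1 − 3.006×1.076/(0.304×14.01))] = 0.9294 × ln(1.091) = 0.08137 d.
D_c = (0.304/1.38) × 14.01 × e^(−0.304×0.08137) = 0.2203 × 14.01 × 0.9756 = 3.010 mg/L.
Minimum DO = 11.1 − 3.010 = 8.090 mg/L.

t_c ≈ 0.0814 d; minimum DO ≈ 8.09 mg/L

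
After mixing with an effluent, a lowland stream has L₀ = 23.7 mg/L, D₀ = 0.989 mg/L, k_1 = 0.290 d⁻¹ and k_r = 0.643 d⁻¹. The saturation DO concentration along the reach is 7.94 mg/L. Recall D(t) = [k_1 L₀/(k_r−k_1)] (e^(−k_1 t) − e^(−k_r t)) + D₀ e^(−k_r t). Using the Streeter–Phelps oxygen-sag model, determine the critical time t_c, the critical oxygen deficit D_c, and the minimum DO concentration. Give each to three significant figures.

t_c = [1/(k_r−k_1)] ln[(k_r/k_1)(1 − D₀(k_r−k_1)/(k_1 L₀))]
= [1/(0.643−0.290)] ln[(0.643/0.290)(1 − 0.989×0.3530/(0.290×23.7))]
= (1/0.3530) ln[2.217 × 0.9492] = 2.833 × ln(2.105) = 2.833 × 0.7441 = 2.108 d.
D_c = (k_1/k_r) L₀ e^(−k_1 t_c) = (0.290/0.643) × 23.7 × e^(−0.290×2.108) = 0.4510 × 23.7 × 0.5426 = 5.800 mg/L.
Minimum DO = C_s − D_c = 7.94 − 5.800 = 2.140 mg/L.

t_c ≈ 2.11 d; D_c ≈ 5.80 mg/L; min DO ≈ 2.14 mg/L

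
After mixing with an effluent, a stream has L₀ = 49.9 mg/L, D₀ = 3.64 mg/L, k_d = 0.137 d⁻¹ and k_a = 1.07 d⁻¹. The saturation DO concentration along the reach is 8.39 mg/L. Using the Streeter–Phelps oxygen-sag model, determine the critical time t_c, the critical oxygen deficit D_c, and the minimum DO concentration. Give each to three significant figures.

t_c ≈ 1.47 d; D_c ≈ 5.23 mg/L; min DO ≈ 3.16 mg/L

t_c = [1/(k_a−k_d)] ln[(k_a/k_d)(1 − D₀(k_a−k_d)/(k_d L₀))]
= [1/(1.07−0.137)] ln[(1.07/0.137)(1 − 3.64×0.9330/(0.137×49.9))]
= (1/0.9330) ln[7.810 × 0.5032] = 1.072 × ln(3.930) = 1.072 × 1.369 = 1.467 d.
D_c = (k_d/k_a) L₀ e^(−k_d t_c) = (0.137/1.07) × 49.9 × e^(−0.137×1.467) = 0.1280 × 49.9 × 0.8179 = 5.226 mg/L.
Minimum DO = C_s − D_c = 8.39 − 5.226 = 3.164 mg/L.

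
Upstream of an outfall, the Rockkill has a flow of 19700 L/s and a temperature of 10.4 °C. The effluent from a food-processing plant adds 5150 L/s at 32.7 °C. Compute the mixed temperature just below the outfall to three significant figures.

Flow-weighted mixing: C = (Q_r C_r + Q_w C_w)/(Q_r + Q_w)
= (19700×10.4 + 5150×32.7)/(19700 + 5150) = 373300/24850 = 15.02 °C.

15.0 °C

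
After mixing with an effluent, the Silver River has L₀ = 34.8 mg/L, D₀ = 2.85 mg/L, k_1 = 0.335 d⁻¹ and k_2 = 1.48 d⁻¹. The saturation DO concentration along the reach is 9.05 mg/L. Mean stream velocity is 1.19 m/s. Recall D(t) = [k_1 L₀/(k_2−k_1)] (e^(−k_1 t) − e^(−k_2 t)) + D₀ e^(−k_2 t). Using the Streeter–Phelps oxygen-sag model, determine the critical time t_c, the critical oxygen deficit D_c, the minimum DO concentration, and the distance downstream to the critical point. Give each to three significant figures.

t_c ≈ 1.01 d; D_c ≈ 5.61 mg/L; min DO ≈ 3.44 mg/L; x_c ≈ 104 km

t_c = [1/(k_2−k_1)] ln[(k_2/k_1)(1 − D₀(k_2−k_1)/(k_1 L₀))]
= [1/(1.48−0.335)] ln[(1.48/0.335)(1 − 2.85×1.145/(0.335×34.8))]
= (1/1.145) ln[4.418 × 0.7201] = 0.8734 × ln(3.181) = 0.8734 × 1.157 = 1.011 d.
L(t_c) = L₀ e^(−k_1 t_c) = 34.8 × 0.7128 = 24.80 mg/L, and at the critical point k_2 D_c = k_1 L, so D_c = (0.335/1.48) × 24.80 = 5.615 mg/L.
Minimum DO = C_s − D_c = 9.05 − 5.615 = 3.435 mg/L.
x_c = v t_c = 1.19 m/s × 1.011 d × 86400 s/d = 103900 m ≈ 104 km.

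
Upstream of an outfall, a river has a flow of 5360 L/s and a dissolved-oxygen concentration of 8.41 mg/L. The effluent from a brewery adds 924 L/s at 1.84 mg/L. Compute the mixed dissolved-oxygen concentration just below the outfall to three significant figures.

7.44 mg/L

Flow-weighted mixing: C = (Q_r C_r + Q_w C_w)/(Q_r + Q_w)
= (5360×8.41 + 924×1.84)/(5360 + 924) = 46780/6284 = 7.444 mg/L.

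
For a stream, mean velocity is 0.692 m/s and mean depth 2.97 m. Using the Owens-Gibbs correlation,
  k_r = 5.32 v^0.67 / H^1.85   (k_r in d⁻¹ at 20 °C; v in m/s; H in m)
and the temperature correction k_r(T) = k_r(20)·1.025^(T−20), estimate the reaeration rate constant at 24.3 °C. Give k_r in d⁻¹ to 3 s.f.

k_r(20) = 5.32 × 0.692^0.67 / 2.97^1.85 = 5.32 × 0.7814 / 7.492 = 0.5549 d⁻¹.
k_r(24.3) = 0.5549 × 1.025^(24.3−20) = 0.5549 × 1.112 = 0.6170 d⁻¹.

k_r ≈ 0.617 d⁻¹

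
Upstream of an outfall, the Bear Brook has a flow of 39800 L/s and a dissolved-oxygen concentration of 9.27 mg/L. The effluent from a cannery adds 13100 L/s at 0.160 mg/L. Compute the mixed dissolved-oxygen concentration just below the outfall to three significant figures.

Flow-weighted mixing: C = (Q_r C_r + Q_w C_w)/(Q_r + Q_w)
= (39800×9.27 + 13100×0.160)/(39800 + 13100) = 371000/52900 = 7.014 mg/L.

7.01 mg/L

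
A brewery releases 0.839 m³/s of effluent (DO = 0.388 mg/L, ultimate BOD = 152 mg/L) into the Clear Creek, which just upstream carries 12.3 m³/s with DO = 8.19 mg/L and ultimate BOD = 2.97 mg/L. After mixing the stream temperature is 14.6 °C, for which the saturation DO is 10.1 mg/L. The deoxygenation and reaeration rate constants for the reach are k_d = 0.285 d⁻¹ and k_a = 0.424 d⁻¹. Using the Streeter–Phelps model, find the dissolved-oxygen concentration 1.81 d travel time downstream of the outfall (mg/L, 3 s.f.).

Mixed DO = (12.3×8.19 + 0.839×0.388)/(12.3+0.839) = 101.1/13.14 = 7.692 mg/L.
Mixed L₀ = (12.3×2.97 + 0.839×152)/(13.14) = 164.1/13.14 = 12.49 mg/L.
Initial deficit D₀ = C_s − DO₀ = 10.1 − 7.692 = 2.408 mg/L.
D(1.81) = [0.285×12.49/(0.424−0.285)](e^(−0.285×1.81) − e^(−0.424×1.81)) + 2.408 e^(−0.424×1.81)
= 25.60 × (0.5970 − 0.4642) + 2.408 × 0.4642 = 4.518 mg/L.
DO = 10.1 − 4.518 = 5.582 mg/L.

DO ≈ 5.58 mg/L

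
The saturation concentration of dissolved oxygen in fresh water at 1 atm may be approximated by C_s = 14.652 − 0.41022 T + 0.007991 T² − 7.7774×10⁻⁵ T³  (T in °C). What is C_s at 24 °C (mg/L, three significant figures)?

C_s = 14.652 − 0.41022×24 + 0.007991×24² − 7.7774×10⁻⁵×24³ = 8.334 mg/L.

C_s ≈ 8.33 mg/L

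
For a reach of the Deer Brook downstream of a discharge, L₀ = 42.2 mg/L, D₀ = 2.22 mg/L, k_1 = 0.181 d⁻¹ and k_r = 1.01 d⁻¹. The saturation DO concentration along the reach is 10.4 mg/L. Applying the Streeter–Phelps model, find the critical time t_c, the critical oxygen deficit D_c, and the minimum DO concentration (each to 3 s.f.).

t_c ≈ 1.74 d; D_c ≈ 5.52 mg/L; min DO ≈ 4.88 mg/L

t_c = [1/(k_r−k_1)] ln[(k_r/k_1)(1 − D₀(k_r−k_1)/(k_1 L₀))]
= [1/(1.01−0.181)] ln[(1.01/0.181)(1 − 2.22×0.8290/(0.181×42.2))]
= (1/0.8290) ln[5.580 × 0.7591] = 1.206 × ln(4.236) = 1.206 × 1.444 = 1.741 d.
L(t_c) = L₀ e^(−k_1 t_c) = 42.2 × 0.7297 = 30.79 mg/L, and at the critical point k_r D_c = k_1 L, so D_c = (0.181/1.01) × 30.79 = 5.518 mg/L.
Minimum DO = C_s − D_c = 10.4 − 5.518 = 4.882 mg/L.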